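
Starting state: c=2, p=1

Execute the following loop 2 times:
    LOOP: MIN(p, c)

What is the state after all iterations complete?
c=2, p=1

Iteration trace:
Start: c=2, p=1
After iteration 1: c=2, p=1
After iteration 2: c=2, p=1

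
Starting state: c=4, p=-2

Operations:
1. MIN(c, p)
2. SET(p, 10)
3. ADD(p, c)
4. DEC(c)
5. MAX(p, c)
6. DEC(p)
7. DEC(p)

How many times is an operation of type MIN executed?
1

Counting MIN operations:
Step 1: MIN(c, p) ← MIN
Total: 1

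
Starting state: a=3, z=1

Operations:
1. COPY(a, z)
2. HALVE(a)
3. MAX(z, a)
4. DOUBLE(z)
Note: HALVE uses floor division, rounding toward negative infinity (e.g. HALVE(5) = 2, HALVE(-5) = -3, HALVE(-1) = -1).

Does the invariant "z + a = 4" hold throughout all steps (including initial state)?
No, violated after step 1

The invariant is violated after step 1.

State at each step:
Initial: a=3, z=1
After step 1: a=1, z=1
After step 2: a=0, z=1
After step 3: a=0, z=1
After step 4: a=0, z=2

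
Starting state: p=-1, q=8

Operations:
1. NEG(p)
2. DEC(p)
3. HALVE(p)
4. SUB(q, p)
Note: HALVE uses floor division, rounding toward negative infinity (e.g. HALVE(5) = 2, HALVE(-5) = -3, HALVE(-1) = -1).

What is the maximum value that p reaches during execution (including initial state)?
1

Values of p at each step:
Initial: p = -1
After step 1: p = 1 ← maximum
After step 2: p = 0
After step 3: p = 0
After step 4: p = 0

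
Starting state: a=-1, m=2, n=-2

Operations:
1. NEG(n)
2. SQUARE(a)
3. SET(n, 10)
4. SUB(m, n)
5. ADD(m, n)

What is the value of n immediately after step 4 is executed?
n = 10

Tracing n through execution:
Initial: n = -2
After step 1 (NEG(n)): n = 2
After step 2 (SQUARE(a)): n = 2
After step 3 (SET(n, 10)): n = 10
After step 4 (SUB(m, n)): n = 10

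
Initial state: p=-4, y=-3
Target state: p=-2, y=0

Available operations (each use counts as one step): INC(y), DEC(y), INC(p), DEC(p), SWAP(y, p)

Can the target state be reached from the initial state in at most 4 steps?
No

The target state cannot be reached within 4 steps.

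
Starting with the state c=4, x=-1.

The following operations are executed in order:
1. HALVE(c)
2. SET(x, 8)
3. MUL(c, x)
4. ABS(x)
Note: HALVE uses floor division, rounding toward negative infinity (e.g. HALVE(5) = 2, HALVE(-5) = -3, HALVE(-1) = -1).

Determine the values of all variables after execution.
{c: 16, x: 8}

Step-by-step execution:
Initial: c=4, x=-1
After step 1 (HALVE(c)): c=2, x=-1
After step 2 (SET(x, 8)): c=2, x=8
After step 3 (MUL(c, x)): c=16, x=8
After step 4 (ABS(x)): c=16, x=8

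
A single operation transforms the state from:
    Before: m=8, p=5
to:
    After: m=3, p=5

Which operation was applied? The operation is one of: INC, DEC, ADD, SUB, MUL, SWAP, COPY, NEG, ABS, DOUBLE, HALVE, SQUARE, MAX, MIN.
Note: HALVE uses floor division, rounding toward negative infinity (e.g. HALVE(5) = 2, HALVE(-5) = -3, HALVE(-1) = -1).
SUB(m, p)

Analyzing the change:
Before: m=8, p=5
After: m=3, p=5
Variable m changed from 8 to 3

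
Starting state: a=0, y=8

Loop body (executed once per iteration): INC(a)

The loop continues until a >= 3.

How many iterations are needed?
3

Tracing iterations:
Initial: a=0, y=8
After iteration 1: a=1, y=8
After iteration 2: a=2, y=8
After iteration 3: a=3, y=8
a >= 3 now holds, so the loop exits after 3 iterations.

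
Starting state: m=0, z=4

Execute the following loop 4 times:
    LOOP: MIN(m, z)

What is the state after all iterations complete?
m=0, z=4

Iteration trace:
Start: m=0, z=4
After iteration 1: m=0, z=4
After iteration 2: m=0, z=4
After iteration 3: m=0, z=4
After iteration 4: m=0, z=4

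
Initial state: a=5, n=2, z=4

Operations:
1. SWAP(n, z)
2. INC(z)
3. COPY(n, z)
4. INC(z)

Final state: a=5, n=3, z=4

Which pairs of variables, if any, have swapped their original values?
None

Comparing initial and final values:
n: 2 → 3
a: 5 → 5
z: 4 → 4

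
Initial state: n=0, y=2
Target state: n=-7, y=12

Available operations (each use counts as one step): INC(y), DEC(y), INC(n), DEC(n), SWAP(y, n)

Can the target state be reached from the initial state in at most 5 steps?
No

The target state cannot be reached within 5 steps.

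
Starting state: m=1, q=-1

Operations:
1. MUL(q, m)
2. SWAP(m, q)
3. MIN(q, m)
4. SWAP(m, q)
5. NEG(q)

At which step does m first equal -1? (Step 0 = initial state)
Step 2

Tracing m:
Initial: m = 1
After step 1: m = 1
After step 2: m = -1 ← first occurrence
After step 3: m = -1
After step 4: m = -1
After step 5: m = -1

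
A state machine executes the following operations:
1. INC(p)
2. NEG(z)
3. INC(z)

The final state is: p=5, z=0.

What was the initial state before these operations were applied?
p=4, z=1

Working backwards:
Final state: p=5, z=0
Before step 3 (INC(z)): p=5, z=-1
Before step 2 (NEG(z)): p=5, z=1
Before step 1 (INC(p)): p=4, z=1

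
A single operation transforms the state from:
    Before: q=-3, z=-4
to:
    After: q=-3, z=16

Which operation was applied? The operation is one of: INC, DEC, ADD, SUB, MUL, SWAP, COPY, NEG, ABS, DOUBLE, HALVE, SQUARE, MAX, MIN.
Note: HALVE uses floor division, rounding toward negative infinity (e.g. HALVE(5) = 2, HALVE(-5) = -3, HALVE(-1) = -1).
SQUARE(z)

Analyzing the change:
Before: q=-3, z=-4
After: q=-3, z=16
Variable z changed from -4 to 16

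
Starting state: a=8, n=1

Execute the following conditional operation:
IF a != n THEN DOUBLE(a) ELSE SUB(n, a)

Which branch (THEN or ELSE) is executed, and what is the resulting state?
Branch: THEN, Final state: a=16, n=1

Evaluating condition: a != n
a = 8, n = 1
Condition is True, so THEN branch executes
After DOUBLE(a): a=16, n=1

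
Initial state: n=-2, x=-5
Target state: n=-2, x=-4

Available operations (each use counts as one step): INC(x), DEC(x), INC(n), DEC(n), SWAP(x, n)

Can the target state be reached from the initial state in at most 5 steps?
Yes

Path (1 step): INC(x)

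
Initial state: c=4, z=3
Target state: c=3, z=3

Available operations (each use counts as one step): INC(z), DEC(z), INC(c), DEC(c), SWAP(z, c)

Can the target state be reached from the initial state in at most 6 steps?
Yes

Path (1 step): DEC(c)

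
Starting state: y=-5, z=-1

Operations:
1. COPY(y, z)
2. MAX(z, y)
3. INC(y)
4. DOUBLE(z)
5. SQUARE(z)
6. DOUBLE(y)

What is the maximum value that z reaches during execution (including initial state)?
4

Values of z at each step:
Initial: z = -1
After step 1: z = -1
After step 2: z = -1
After step 3: z = -1
After step 4: z = -2
After step 5: z = 4 ← maximum
After step 6: z = 4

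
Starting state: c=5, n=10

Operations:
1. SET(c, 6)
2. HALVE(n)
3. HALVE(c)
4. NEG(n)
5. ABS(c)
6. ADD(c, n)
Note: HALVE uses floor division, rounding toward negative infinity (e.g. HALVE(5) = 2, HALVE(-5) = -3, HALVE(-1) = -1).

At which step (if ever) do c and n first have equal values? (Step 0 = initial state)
Never

c and n never become equal during execution.

Comparing values at each step:
Initial: c=5, n=10
After step 1: c=6, n=10
After step 2: c=6, n=5
After step 3: c=3, n=5
After step 4: c=3, n=-5
After step 5: c=3, n=-5
After step 6: c=-2, n=-5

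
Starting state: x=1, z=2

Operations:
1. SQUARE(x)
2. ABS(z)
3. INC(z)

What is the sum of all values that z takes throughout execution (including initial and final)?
9

Values of z at each step:
Initial: z = 2
After step 1: z = 2
After step 2: z = 2
After step 3: z = 3
Sum = 2 + 2 + 2 + 3 = 9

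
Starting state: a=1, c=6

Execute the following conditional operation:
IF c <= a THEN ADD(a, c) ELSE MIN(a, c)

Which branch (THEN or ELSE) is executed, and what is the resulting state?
Branch: ELSE, Final state: a=1, c=6

Evaluating condition: c <= a
c = 6, a = 1
Condition is False, so ELSE branch executes
After MIN(a, c): a=1, c=6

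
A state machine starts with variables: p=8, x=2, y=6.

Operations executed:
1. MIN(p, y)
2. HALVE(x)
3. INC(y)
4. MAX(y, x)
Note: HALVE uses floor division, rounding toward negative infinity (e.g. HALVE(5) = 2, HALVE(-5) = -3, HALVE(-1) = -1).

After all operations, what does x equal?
x = 1

Tracing execution:
Step 1: MIN(p, y) → x = 2
Step 2: HALVE(x) → x = 1
Step 3: INC(y) → x = 1
Step 4: MAX(y, x) → x = 1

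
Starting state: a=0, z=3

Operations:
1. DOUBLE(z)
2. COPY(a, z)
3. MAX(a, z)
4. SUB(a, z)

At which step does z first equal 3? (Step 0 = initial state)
Step 0

Tracing z:
Initial: z = 3 ← first occurrence
After step 1: z = 6
After step 2: z = 6
After step 3: z = 6
After step 4: z = 6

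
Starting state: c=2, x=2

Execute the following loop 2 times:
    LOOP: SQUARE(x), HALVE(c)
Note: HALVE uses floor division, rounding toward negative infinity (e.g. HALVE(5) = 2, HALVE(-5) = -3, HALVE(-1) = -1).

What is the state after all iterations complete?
c=0, x=16

Iteration trace:
Start: c=2, x=2
After iteration 1: c=1, x=4
After iteration 2: c=0, x=16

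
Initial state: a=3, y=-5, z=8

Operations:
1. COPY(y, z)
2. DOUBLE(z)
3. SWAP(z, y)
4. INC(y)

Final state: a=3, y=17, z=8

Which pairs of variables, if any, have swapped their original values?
None

Comparing initial and final values:
a: 3 → 3
z: 8 → 8
y: -5 → 17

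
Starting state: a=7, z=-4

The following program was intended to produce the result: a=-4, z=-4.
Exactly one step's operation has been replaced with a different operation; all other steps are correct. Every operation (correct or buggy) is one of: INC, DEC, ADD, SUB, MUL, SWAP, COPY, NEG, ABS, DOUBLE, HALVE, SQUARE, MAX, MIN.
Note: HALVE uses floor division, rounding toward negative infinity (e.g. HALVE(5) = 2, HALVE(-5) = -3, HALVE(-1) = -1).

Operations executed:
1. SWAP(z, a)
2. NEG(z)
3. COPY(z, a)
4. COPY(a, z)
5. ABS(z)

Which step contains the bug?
Step 5

Trace with buggy code:
Initial: a=7, z=-4
After step 1: a=-4, z=7
After step 2: a=-4, z=-7
After step 3: a=-4, z=-4
After step 4: a=-4, z=-4
After step 5: a=-4, z=4
Actual final a=-4, z=4 ≠ expected a=-4, z=-4.
Step 5 is the only position where a single-operation replacement can produce the expected result.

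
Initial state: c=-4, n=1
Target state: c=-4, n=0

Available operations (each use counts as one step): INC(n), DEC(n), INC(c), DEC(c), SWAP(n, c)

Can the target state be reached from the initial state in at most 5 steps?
Yes

Path (1 step): DEC(n)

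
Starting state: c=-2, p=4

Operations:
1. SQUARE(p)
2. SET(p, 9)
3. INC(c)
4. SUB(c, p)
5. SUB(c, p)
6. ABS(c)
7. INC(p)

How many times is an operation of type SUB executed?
2

Counting SUB operations:
Step 4: SUB(c, p) ← SUB
Step 5: SUB(c, p) ← SUB
Total: 2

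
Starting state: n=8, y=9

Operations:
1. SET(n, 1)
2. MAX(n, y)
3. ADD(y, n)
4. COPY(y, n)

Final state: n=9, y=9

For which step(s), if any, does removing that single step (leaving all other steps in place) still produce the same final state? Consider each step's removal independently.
Step(s) 1, 3

Testing removal of each single step:
Without step 1: final = n=9, y=9 (same)
Without step 2: final = n=1, y=1 (different)
Without step 3: final = n=9, y=9 (same)
Without step 4: final = n=9, y=18 (different)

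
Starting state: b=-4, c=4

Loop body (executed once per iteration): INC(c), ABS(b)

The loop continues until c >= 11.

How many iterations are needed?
7

Tracing iterations:
Initial: b=-4, c=4
After iteration 1: b=4, c=5
After iteration 2: b=4, c=6
After iteration 3: b=4, c=7
After iteration 4: b=4, c=8
After iteration 5: b=4, c=9
After iteration 6: b=4, c=10
After iteration 7: b=4, c=11
c >= 11 now holds, so the loop exits after 7 iterations.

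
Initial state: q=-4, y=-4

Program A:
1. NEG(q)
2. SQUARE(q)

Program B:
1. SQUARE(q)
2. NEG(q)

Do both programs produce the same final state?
No

Program A final state: q=16, y=-4
Program B final state: q=-16, y=-4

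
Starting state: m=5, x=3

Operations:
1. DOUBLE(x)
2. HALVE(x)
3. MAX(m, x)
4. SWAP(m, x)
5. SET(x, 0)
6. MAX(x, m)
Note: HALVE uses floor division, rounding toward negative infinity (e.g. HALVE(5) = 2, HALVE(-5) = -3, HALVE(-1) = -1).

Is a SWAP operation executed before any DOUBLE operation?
No

First SWAP: step 4
First DOUBLE: step 1
Since 4 > 1, DOUBLE comes first.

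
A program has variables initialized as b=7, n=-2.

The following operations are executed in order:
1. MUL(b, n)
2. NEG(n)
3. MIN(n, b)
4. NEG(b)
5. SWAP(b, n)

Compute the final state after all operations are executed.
{b: -14, n: 14}

Step-by-step execution:
Initial: b=7, n=-2
After step 1 (MUL(b, n)): b=-14, n=-2
After step 2 (NEG(n)): b=-14, n=2
After step 3 (MIN(n, b)): b=-14, n=-14
After step 4 (NEG(b)): b=14, n=-14
After step 5 (SWAP(b, n)): b=-14, n=14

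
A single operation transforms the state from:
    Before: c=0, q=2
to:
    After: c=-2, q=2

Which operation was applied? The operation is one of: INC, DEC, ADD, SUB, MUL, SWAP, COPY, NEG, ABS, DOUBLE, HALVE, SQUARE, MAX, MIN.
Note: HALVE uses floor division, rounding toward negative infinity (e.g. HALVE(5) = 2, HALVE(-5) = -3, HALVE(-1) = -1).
SUB(c, q)

Analyzing the change:
Before: c=0, q=2
After: c=-2, q=2
Variable c changed from 0 to -2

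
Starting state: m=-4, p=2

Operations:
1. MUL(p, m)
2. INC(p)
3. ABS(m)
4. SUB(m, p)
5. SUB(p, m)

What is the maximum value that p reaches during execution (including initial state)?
2

Values of p at each step:
Initial: p = 2 ← maximum
After step 1: p = -8
After step 2: p = -7
After step 3: p = -7
After step 4: p = -7
After step 5: p = -18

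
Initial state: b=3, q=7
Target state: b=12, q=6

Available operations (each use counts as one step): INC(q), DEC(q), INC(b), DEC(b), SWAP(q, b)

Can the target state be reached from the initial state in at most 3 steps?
No

The target state cannot be reached within 3 steps.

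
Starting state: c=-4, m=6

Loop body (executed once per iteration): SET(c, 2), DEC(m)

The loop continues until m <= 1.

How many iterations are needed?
5

Tracing iterations:
Initial: c=-4, m=6
After iteration 1: c=2, m=5
After iteration 2: c=2, m=4
After iteration 3: c=2, m=3
After iteration 4: c=2, m=2
After iteration 5: c=2, m=1
m <= 1 now holds, so the loop exits after 5 iterations.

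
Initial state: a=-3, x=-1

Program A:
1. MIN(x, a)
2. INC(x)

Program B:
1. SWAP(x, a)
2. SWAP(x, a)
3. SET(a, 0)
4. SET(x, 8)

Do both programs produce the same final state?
No

Program A final state: a=-3, x=-2
Program B final state: a=0, x=8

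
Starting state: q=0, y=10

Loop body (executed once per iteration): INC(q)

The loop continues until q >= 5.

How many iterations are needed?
5

Tracing iterations:
Initial: q=0, y=10
After iteration 1: q=1, y=10
After iteration 2: q=2, y=10
After iteration 3: q=3, y=10
After iteration 4: q=4, y=10
After iteration 5: q=5, y=10
q >= 5 now holds, so the loop exits after 5 iterations.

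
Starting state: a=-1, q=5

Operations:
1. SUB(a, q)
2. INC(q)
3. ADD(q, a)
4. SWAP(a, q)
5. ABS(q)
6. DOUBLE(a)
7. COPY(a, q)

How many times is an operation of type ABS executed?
1

Counting ABS operations:
Step 5: ABS(q) ← ABS
Total: 1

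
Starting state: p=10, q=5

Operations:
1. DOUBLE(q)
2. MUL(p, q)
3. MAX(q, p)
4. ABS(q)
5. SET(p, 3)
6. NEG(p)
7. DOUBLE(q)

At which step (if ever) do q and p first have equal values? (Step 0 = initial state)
Step 1

q and p first become equal after step 1.

Comparing values at each step:
Initial: q=5, p=10
After step 1: q=10, p=10 ← equal!
After step 2: q=10, p=100
After step 3: q=100, p=100 ← equal!
After step 4: q=100, p=100 ← equal!
After step 5: q=100, p=3
After step 6: q=100, p=-3
After step 7: q=200, p=-3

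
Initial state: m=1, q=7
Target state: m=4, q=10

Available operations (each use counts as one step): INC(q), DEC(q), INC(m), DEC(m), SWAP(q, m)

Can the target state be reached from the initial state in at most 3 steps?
No

The target state cannot be reached within 3 steps.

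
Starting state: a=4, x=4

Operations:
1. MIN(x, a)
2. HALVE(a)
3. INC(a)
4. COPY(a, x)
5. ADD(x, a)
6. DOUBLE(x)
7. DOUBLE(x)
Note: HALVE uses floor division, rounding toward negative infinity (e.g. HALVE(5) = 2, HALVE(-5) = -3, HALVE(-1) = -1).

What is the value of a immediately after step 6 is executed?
a = 4

Tracing a through execution:
Initial: a = 4
After step 1 (MIN(x, a)): a = 4
After step 2 (HALVE(a)): a = 2
After step 3 (INC(a)): a = 3
After step 4 (COPY(a, x)): a = 4
After step 5 (ADD(x, a)): a = 4
After step 6 (DOUBLE(x)): a = 4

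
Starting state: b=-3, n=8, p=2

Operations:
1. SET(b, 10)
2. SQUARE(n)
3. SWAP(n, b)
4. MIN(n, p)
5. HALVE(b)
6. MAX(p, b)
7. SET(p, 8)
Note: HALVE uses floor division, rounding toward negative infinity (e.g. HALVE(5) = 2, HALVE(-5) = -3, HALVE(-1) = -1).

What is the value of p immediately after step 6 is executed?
p = 32

Tracing p through execution:
Initial: p = 2
After step 1 (SET(b, 10)): p = 2
After step 2 (SQUARE(n)): p = 2
After step 3 (SWAP(n, b)): p = 2
After step 4 (MIN(n, p)): p = 2
After step 5 (HALVE(b)): p = 2
After step 6 (MAX(p, b)): p = 32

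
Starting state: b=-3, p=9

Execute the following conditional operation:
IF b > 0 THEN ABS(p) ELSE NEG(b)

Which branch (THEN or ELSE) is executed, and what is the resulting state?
Branch: ELSE, Final state: b=3, p=9

Evaluating condition: b > 0
b = -3
Condition is False, so ELSE branch executes
After NEG(b): b=3, p=9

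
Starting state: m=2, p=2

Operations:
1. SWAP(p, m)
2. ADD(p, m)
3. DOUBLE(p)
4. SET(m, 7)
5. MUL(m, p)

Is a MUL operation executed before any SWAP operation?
No

First MUL: step 5
First SWAP: step 1
Since 5 > 1, SWAP comes first.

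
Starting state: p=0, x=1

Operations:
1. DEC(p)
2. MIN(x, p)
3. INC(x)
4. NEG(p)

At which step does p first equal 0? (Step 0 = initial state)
Step 0

Tracing p:
Initial: p = 0 ← first occurrence
After step 1: p = -1
After step 2: p = -1
After step 3: p = -1
After step 4: p = 1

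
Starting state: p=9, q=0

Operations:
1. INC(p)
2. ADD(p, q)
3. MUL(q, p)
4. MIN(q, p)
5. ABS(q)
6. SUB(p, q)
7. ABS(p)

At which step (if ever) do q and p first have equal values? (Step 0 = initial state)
Never

q and p never become equal during execution.

Comparing values at each step:
Initial: q=0, p=9
After step 1: q=0, p=10
After step 2: q=0, p=10
After step 3: q=0, p=10
After step 4: q=0, p=10
After step 5: q=0, p=10
After step 6: q=0, p=10
After step 7: q=0, p=10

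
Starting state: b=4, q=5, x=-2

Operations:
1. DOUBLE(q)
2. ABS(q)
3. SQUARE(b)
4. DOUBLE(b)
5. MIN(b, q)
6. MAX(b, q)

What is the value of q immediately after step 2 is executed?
q = 10

Tracing q through execution:
Initial: q = 5
After step 1 (DOUBLE(q)): q = 10
After step 2 (ABS(q)): q = 10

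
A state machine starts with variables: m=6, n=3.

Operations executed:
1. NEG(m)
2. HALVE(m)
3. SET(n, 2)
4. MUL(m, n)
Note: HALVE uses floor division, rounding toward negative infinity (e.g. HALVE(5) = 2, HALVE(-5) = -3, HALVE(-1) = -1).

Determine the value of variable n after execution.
n = 2

Tracing execution:
Step 1: NEG(m) → n = 3
Step 2: HALVE(m) → n = 3
Step 3: SET(n, 2) → n = 2
Step 4: MUL(m, n) → n = 2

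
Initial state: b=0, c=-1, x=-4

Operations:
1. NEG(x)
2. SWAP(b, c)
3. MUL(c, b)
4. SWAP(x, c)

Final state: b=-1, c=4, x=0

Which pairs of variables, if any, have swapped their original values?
None

Comparing initial and final values:
x: -4 → 0
c: -1 → 4
b: 0 → -1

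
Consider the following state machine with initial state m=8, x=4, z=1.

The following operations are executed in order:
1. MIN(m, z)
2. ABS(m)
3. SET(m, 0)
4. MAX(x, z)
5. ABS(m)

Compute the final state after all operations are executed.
{m: 0, x: 4, z: 1}

Step-by-step execution:
Initial: m=8, x=4, z=1
After step 1 (MIN(m, z)): m=1, x=4, z=1
After step 2 (ABS(m)): m=1, x=4, z=1
After step 3 (SET(m, 0)): m=0, x=4, z=1
After step 4 (MAX(x, z)): m=0, x=4, z=1
After step 5 (ABS(m)): m=0, x=4, z=1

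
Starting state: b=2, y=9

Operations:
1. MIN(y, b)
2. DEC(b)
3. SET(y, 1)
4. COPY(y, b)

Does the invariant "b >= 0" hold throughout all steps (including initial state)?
Yes

The invariant holds at every step.

State at each step:
Initial: b=2, y=9
After step 1: b=2, y=2
After step 2: b=1, y=2
After step 3: b=1, y=1
After step 4: b=1, y=1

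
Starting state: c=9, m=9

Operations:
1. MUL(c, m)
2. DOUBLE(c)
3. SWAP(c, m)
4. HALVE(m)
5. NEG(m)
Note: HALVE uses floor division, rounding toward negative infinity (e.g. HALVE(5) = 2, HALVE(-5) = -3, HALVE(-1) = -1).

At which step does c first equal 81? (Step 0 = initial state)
Step 1

Tracing c:
Initial: c = 9
After step 1: c = 81 ← first occurrence
After step 2: c = 162
After step 3: c = 9
After step 4: c = 9
After step 5: c = 9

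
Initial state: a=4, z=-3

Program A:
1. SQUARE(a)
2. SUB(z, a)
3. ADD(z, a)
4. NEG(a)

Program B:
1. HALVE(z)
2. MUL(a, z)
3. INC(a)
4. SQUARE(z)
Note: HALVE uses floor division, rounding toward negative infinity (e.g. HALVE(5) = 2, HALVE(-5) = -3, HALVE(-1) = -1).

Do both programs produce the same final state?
No

Program A final state: a=-16, z=-3
Program B final state: a=-7, z=4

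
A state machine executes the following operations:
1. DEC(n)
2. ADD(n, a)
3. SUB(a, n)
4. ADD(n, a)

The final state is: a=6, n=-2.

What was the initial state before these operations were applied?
a=-2, n=-5

Working backwards:
Final state: a=6, n=-2
Before step 4 (ADD(n, a)): a=6, n=-8
Before step 3 (SUB(a, n)): a=-2, n=-8
Before step 2 (ADD(n, a)): a=-2, n=-6
Before step 1 (DEC(n)): a=-2, n=-5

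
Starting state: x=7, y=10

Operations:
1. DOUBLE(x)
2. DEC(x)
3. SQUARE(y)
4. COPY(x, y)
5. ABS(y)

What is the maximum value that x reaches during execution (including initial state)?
100

Values of x at each step:
Initial: x = 7
After step 1: x = 14
After step 2: x = 13
After step 3: x = 13
After step 4: x = 100 ← maximum
After step 5: x = 100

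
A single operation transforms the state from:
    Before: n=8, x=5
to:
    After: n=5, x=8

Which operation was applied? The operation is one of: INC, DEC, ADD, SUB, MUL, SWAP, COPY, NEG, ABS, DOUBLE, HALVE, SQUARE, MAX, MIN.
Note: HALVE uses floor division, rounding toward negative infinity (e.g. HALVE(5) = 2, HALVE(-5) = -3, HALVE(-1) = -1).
SWAP(x, n)

Analyzing the change:
Before: n=8, x=5
After: n=5, x=8
Variable x changed from 5 to 8
Variable n changed from 8 to 5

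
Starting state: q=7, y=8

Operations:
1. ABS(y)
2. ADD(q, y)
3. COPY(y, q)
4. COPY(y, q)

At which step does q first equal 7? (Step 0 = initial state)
Step 0

Tracing q:
Initial: q = 7 ← first occurrence
After step 1: q = 7
After step 2: q = 15
After step 3: q = 15
After step 4: q = 15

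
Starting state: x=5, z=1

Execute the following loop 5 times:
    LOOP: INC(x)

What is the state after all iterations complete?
x=10, z=1

Iteration trace:
Start: x=5, z=1
After iteration 1: x=6, z=1
After iteration 2: x=7, z=1
After iteration 3: x=8, z=1
After iteration 4: x=9, z=1
After iteration 5: x=10, z=1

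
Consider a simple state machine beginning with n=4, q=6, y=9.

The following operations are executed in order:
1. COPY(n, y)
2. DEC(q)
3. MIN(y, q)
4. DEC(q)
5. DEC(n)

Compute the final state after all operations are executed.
{n: 8, q: 4, y: 5}

Step-by-step execution:
Initial: n=4, q=6, y=9
After step 1 (COPY(n, y)): n=9, q=6, y=9
After step 2 (DEC(q)): n=9, q=5, y=9
After step 3 (MIN(y, q)): n=9, q=5, y=5
After step 4 (DEC(q)): n=9, q=4, y=5
After step 5 (DEC(n)): n=8, q=4, y=5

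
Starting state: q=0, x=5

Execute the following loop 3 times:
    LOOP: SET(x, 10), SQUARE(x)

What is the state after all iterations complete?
q=0, x=100

Iteration trace:
Start: q=0, x=5
After iteration 1: q=0, x=100
After iteration 2: q=0, x=100
After iteration 3: q=0, x=100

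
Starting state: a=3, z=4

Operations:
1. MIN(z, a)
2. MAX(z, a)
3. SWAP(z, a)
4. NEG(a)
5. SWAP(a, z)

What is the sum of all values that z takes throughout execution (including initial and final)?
13

Values of z at each step:
Initial: z = 4
After step 1: z = 3
After step 2: z = 3
After step 3: z = 3
After step 4: z = 3
After step 5: z = -3
Sum = 4 + 3 + 3 + 3 + 3 + -3 = 13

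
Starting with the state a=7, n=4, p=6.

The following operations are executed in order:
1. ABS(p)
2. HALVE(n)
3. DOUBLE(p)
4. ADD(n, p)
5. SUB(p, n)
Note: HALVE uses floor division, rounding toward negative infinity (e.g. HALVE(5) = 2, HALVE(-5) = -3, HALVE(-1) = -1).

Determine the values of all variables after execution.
{a: 7, n: 14, p: -2}

Step-by-step execution:
Initial: a=7, n=4, p=6
After step 1 (ABS(p)): a=7, n=4, p=6
After step 2 (HALVE(n)): a=7, n=2, p=6
After step 3 (DOUBLE(p)): a=7, n=2, p=12
After step 4 (ADD(n, p)): a=7, n=14, p=12
After step 5 (SUB(p, n)): a=7, n=14, p=-2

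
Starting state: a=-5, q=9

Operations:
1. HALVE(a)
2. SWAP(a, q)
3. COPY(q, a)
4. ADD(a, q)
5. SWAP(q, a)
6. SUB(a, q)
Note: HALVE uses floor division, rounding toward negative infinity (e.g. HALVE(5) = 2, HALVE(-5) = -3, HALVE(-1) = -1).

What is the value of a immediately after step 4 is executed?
a = 18

Tracing a through execution:
Initial: a = -5
After step 1 (HALVE(a)): a = -3
After step 2 (SWAP(a, q)): a = 9
After step 3 (COPY(q, a)): a = 9
After step 4 (ADD(a, q)): a = 18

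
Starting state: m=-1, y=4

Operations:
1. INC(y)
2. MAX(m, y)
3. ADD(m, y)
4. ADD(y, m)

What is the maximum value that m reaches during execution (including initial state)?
10

Values of m at each step:
Initial: m = -1
After step 1: m = -1
After step 2: m = 5
After step 3: m = 10 ← maximum
After step 4: m = 10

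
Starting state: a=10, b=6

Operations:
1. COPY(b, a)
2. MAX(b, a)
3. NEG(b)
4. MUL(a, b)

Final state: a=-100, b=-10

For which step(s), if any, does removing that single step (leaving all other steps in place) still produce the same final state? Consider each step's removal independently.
Step(s) 1, 2

Testing removal of each single step:
Without step 1: final = a=-100, b=-10 (same)
Without step 2: final = a=-100, b=-10 (same)
Without step 3: final = a=100, b=10 (different)
Without step 4: final = a=10, b=-10 (different)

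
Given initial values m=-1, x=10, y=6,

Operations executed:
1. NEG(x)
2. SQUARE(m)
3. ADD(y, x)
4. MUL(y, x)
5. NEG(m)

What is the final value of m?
m = -1

Tracing execution:
Step 1: NEG(x) → m = -1
Step 2: SQUARE(m) → m = 1
Step 3: ADD(y, x) → m = 1
Step 4: MUL(y, x) → m = 1
Step 5: NEG(m) → m = -1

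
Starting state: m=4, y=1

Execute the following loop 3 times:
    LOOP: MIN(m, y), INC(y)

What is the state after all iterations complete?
m=1, y=4

Iteration trace:
Start: m=4, y=1
After iteration 1: m=1, y=2
After iteration 2: m=1, y=3
After iteration 3: m=1, y=4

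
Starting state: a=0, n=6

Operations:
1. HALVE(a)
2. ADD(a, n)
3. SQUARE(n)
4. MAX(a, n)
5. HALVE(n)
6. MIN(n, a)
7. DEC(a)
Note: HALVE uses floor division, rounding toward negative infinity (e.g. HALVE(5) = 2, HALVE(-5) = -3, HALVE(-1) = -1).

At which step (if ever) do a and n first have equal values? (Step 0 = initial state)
Step 2

a and n first become equal after step 2.

Comparing values at each step:
Initial: a=0, n=6
After step 1: a=0, n=6
After step 2: a=6, n=6 ← equal!
After step 3: a=6, n=36
After step 4: a=36, n=36 ← equal!
After step 5: a=36, n=18
After step 6: a=36, n=18
After step 7: a=35, n=18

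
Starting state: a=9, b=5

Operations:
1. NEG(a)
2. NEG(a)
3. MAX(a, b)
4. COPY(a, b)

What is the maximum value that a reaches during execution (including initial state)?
9

Values of a at each step:
Initial: a = 9 ← maximum
After step 1: a = -9
After step 2: a = 9
After step 3: a = 9
After step 4: a = 5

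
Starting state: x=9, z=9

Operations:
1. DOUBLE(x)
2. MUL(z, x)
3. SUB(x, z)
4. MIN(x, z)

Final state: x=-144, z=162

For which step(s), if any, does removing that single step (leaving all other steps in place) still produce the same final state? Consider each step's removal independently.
Step(s) 4

Testing removal of each single step:
Without step 1: final = x=-72, z=81 (different)
Without step 2: final = x=9, z=9 (different)
Without step 3: final = x=18, z=162 (different)
Without step 4: final = x=-144, z=162 (same)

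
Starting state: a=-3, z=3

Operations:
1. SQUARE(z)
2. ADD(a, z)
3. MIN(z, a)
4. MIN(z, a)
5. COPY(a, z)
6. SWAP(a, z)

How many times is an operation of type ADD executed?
1

Counting ADD operations:
Step 2: ADD(a, z) ← ADD
Total: 1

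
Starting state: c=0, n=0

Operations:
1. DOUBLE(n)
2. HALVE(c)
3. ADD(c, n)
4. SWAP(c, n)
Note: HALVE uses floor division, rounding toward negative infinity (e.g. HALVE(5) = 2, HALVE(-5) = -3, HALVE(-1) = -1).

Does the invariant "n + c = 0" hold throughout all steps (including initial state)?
Yes

The invariant holds at every step.

State at each step:
Initial: c=0, n=0
After step 1: c=0, n=0
After step 2: c=0, n=0
After step 3: c=0, n=0
After step 4: c=0, n=0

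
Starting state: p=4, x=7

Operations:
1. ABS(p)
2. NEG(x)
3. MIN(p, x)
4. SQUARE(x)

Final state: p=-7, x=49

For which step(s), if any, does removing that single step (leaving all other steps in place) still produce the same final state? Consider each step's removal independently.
Step(s) 1

Testing removal of each single step:
Without step 1: final = p=-7, x=49 (same)
Without step 2: final = p=4, x=49 (different)
Without step 3: final = p=4, x=49 (different)
Without step 4: final = p=-7, x=-7 (different)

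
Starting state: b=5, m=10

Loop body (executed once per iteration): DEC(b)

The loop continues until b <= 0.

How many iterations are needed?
5

Tracing iterations:
Initial: b=5, m=10
After iteration 1: b=4, m=10
After iteration 2: b=3, m=10
After iteration 3: b=2, m=10
After iteration 4: b=1, m=10
After iteration 5: b=0, m=10
b <= 0 now holds, so the loop exits after 5 iterations.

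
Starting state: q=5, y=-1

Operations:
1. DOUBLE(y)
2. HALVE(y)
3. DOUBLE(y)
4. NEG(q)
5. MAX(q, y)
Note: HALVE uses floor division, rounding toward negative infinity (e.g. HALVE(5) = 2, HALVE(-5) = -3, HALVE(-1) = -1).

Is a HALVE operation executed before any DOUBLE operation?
No

First HALVE: step 2
First DOUBLE: step 1
Since 2 > 1, DOUBLE comes first.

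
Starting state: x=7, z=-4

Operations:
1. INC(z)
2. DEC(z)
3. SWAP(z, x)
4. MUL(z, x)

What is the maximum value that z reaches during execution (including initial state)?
7

Values of z at each step:
Initial: z = -4
After step 1: z = -3
After step 2: z = -4
After step 3: z = 7 ← maximum
After step 4: z = -28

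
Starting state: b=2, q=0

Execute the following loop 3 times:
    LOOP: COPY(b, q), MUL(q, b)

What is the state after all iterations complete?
b=0, q=0

Iteration trace:
Start: b=2, q=0
After iteration 1: b=0, q=0
After iteration 2: b=0, q=0
After iteration 3: b=0, q=0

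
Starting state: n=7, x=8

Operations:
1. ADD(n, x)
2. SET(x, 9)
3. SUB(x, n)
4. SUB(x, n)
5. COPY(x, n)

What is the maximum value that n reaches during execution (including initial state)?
15

Values of n at each step:
Initial: n = 7
After step 1: n = 15 ← maximum
After step 2: n = 15
After step 3: n = 15
After step 4: n = 15
After step 5: n = 15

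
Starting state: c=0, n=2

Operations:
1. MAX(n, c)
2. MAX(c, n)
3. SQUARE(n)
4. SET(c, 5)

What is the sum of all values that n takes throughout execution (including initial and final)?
14

Values of n at each step:
Initial: n = 2
After step 1: n = 2
After step 2: n = 2
After step 3: n = 4
After step 4: n = 4
Sum = 2 + 2 + 2 + 4 + 4 = 14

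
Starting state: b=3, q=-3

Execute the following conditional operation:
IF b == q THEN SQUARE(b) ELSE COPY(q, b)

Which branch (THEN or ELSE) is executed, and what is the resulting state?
Branch: ELSE, Final state: b=3, q=3

Evaluating condition: b == q
b = 3, q = -3
Condition is False, so ELSE branch executes
After COPY(q, b): b=3, q=3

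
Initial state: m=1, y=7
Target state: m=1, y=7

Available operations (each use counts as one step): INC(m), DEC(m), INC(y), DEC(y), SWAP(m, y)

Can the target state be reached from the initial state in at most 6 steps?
Yes

Path (0 steps): 0 steps (already at target)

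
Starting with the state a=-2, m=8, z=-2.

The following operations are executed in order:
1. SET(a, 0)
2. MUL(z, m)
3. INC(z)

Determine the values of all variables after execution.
{a: 0, m: 8, z: -15}

Step-by-step execution:
Initial: a=-2, m=8, z=-2
After step 1 (SET(a, 0)): a=0, m=8, z=-2
After step 2 (MUL(z, m)): a=0, m=8, z=-16
After step 3 (INC(z)): a=0, m=8, z=-15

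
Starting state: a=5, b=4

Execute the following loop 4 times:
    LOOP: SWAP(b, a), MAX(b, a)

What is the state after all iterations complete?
a=5, b=5

Iteration trace:
Start: a=5, b=4
After iteration 1: a=4, b=5
After iteration 2: a=5, b=5
After iteration 3: a=5, b=5
After iteration 4: a=5, b=5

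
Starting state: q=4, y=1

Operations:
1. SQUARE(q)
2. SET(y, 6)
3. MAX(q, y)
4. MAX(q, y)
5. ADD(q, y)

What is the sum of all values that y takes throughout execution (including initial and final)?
26

Values of y at each step:
Initial: y = 1
After step 1: y = 1
After step 2: y = 6
After step 3: y = 6
After step 4: y = 6
After step 5: y = 6
Sum = 1 + 1 + 6 + 6 + 6 + 6 = 26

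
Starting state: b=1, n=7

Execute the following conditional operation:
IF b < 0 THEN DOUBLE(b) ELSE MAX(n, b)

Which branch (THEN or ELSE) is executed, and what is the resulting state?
Branch: ELSE, Final state: b=1, n=7

Evaluating condition: b < 0
b = 1
Condition is False, so ELSE branch executes
After MAX(n, b): b=1, n=7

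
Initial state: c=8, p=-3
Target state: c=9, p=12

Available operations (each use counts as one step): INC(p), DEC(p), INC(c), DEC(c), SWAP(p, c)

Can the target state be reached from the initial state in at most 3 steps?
No

The target state cannot be reached within 3 steps.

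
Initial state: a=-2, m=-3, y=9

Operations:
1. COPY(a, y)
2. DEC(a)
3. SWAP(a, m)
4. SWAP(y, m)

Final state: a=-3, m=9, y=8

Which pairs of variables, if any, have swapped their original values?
None

Comparing initial and final values:
y: 9 → 8
a: -2 → -3
m: -3 → 9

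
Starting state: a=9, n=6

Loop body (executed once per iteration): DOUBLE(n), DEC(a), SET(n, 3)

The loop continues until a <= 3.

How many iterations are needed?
6

Tracing iterations:
Initial: a=9, n=6
After iteration 1: a=8, n=3
After iteration 2: a=7, n=3
After iteration 3: a=6, n=3
After iteration 4: a=5, n=3
After iteration 5: a=4, n=3
After iteration 6: a=3, n=3
a <= 3 now holds, so the loop exits after 6 iterations.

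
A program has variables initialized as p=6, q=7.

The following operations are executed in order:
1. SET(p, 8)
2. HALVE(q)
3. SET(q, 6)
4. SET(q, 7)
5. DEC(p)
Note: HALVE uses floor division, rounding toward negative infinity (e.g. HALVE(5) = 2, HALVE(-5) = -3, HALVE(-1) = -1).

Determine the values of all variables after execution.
{p: 7, q: 7}

Step-by-step execution:
Initial: p=6, q=7
After step 1 (SET(p, 8)): p=8, q=7
After step 2 (HALVE(q)): p=8, q=3
After step 3 (SET(q, 6)): p=8, q=6
After step 4 (SET(q, 7)): p=8, q=7
After step 5 (DEC(p)): p=7, q=7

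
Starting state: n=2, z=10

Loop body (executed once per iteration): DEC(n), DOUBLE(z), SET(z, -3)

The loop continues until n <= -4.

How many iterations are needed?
6

Tracing iterations:
Initial: n=2, z=10
After iteration 1: n=1, z=-3
After iteration 2: n=0, z=-3
After iteration 3: n=-1, z=-3
After iteration 4: n=-2, z=-3
After iteration 5: n=-3, z=-3
After iteration 6: n=-4, z=-3
n <= -4 now holds, so the loop exits after 6 iterations.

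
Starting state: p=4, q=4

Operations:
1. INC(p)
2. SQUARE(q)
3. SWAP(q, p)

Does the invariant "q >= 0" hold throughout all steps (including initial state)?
Yes

The invariant holds at every step.

State at each step:
Initial: p=4, q=4
After step 1: p=5, q=4
After step 2: p=5, q=16
After step 3: p=16, q=5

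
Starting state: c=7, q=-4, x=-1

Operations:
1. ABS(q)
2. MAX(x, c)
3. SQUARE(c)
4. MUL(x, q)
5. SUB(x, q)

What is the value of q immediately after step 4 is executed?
q = 4

Tracing q through execution:
Initial: q = -4
After step 1 (ABS(q)): q = 4
After step 2 (MAX(x, c)): q = 4
After step 3 (SQUARE(c)): q = 4
After step 4 (MUL(x, q)): q = 4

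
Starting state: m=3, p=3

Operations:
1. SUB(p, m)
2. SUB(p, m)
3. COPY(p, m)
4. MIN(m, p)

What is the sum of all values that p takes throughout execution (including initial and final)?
6

Values of p at each step:
Initial: p = 3
After step 1: p = 0
After step 2: p = -3
After step 3: p = 3
After step 4: p = 3
Sum = 3 + 0 + -3 + 3 + 3 = 6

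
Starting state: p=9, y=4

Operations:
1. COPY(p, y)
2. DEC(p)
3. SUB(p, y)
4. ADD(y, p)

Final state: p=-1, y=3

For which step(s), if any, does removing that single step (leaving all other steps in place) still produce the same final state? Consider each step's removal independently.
None - removing any single step changes the final result

Testing removal of each single step:
Without step 1: final = p=4, y=8 (different)
Without step 2: final = p=0, y=4 (different)
Without step 3: final = p=3, y=7 (different)
Without step 4: final = p=-1, y=4 (different)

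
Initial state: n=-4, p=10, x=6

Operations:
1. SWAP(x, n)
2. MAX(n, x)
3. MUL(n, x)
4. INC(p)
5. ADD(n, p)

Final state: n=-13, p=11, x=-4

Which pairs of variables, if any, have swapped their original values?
None

Comparing initial and final values:
n: -4 → -13
x: 6 → -4
p: 10 → 11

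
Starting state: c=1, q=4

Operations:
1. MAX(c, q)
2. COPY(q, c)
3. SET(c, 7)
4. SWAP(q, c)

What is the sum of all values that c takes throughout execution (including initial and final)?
20

Values of c at each step:
Initial: c = 1
After step 1: c = 4
After step 2: c = 4
After step 3: c = 7
After step 4: c = 4
Sum = 1 + 4 + 4 + 7 + 4 = 20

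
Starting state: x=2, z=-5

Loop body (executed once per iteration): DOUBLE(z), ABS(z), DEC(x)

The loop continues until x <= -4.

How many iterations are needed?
6

Tracing iterations:
Initial: x=2, z=-5
After iteration 1: x=1, z=10
After iteration 2: x=0, z=20
After iteration 3: x=-1, z=40
After iteration 4: x=-2, z=80
After iteration 5: x=-3, z=160
After iteration 6: x=-4, z=320
x <= -4 now holds, so the loop exits after 6 iterations.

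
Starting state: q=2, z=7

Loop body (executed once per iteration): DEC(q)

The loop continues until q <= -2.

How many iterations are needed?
4

Tracing iterations:
Initial: q=2, z=7
After iteration 1: q=1, z=7
After iteration 2: q=0, z=7
After iteration 3: q=-1, z=7
After iteration 4: q=-2, z=7
q <= -2 now holds, so the loop exits after 4 iterations.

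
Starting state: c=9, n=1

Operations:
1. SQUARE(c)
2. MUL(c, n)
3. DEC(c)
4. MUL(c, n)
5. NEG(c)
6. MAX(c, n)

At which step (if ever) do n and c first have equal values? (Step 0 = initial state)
Step 6

n and c first become equal after step 6.

Comparing values at each step:
Initial: n=1, c=9
After step 1: n=1, c=81
After step 2: n=1, c=81
After step 3: n=1, c=80
After step 4: n=1, c=80
After step 5: n=1, c=-80
After step 6: n=1, c=1 ← equal!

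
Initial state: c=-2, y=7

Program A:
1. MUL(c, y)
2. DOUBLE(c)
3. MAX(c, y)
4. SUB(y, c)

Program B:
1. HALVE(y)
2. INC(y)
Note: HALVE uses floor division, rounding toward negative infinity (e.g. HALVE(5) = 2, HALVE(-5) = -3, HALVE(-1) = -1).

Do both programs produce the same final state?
No

Program A final state: c=7, y=0
Program B final state: c=-2, y=4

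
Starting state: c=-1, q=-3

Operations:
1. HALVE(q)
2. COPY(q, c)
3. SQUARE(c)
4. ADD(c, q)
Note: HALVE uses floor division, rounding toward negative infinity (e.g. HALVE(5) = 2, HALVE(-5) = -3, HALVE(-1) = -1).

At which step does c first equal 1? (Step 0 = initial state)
Step 3

Tracing c:
Initial: c = -1
After step 1: c = -1
After step 2: c = -1
After step 3: c = 1 ← first occurrence
After step 4: c = 0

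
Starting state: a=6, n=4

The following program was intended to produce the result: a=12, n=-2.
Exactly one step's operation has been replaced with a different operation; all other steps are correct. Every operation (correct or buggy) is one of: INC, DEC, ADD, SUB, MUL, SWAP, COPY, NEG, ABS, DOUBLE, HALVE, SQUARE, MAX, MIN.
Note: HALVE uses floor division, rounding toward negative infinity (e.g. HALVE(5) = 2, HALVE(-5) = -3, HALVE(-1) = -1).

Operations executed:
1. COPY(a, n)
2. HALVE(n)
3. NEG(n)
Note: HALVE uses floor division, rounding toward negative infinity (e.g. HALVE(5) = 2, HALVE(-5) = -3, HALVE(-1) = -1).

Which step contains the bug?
Step 1

Trace with buggy code:
Initial: a=6, n=4
After step 1: a=4, n=4
After step 2: a=4, n=2
After step 3: a=4, n=-2
Actual final a=4, n=-2 ≠ expected a=12, n=-2.
Step 1 is the only position where a single-operation replacement can produce the expected result.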